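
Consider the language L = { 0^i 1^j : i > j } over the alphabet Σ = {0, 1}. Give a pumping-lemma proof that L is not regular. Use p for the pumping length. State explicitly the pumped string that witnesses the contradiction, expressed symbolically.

0^{p+1-k} 1^p

Suppose for contradiction that L is regular, and let p be the pumping length.
Choose w = 0^{p+1} 1^p ∈ L, with |w| = 2p+1 ≥ p.
By the pumping lemma, w = xyz with |xy| ≤ p and |y| > 0.
Because |xy| ≤ p and w begins with p copies of 0, we have y = 0^k with 1 ≤ k ≤ p.
Consider xy^0z = xz = 0^{p+1-k} 1^p. Since k ≥ 1, the 0-count p+1-k is at most p, so i > j fails; thus xz ∉ L.
This is a contradiction; hence L is not regular.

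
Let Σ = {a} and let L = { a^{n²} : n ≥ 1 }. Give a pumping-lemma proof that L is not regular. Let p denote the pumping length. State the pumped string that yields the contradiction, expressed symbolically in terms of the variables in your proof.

a^{p²+k}

Assume L is regular; let p be its pumping constant.
Take w = a^{p²} ∈ L with |w| = p² ≥ p.
By the pumping lemma, w = xyz with |xy| ≤ p and |y| > 0.
Then y = a^k for some k with 1 ≤ k ≤ p.
Pump with i = 2: xy^2z = a^{p²+k}. Since 1 ≤ k ≤ p, p² < p²+k ≤ p²+p < (p+1)², so p²+k lies strictly between consecutive squares and is not a perfect square. So xy^2z ∉ L.
This is a contradiction; hence L is not regular.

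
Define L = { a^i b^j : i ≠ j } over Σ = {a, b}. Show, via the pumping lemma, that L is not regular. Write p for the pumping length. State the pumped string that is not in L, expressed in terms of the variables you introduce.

a^{p+p!} b^{p+p!}

Assume L is regular; let p be its pumping constant.
Choose w = a^p b^{p+p!}. Since p ≠ p+p!, w ∈ L; and |w| ≥ p.
By the pumping lemma, w = xyz with |xy| ≤ p and |y| > 0.
Because |xy| ≤ p and w begins with p copies of a, we have y = a^k with 1 ≤ k ≤ p.
Since 1 ≤ k ≤ p, k divides p!; set t = 1 + p!/k. Then xy^t z has p + (p!/k)·k = p + p! copies of a. Now the a-count equals the b-count, so i ≠ j fails. So xy^t z = a^{p+p!} b^{p+p!} ∉ L.
Contradiction. Therefore L is not regular.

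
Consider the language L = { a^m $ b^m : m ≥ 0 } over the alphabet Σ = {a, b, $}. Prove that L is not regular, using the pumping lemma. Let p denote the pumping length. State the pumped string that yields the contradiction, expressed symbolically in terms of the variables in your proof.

a^{p+k} $ b^p

Toward a contradiction, assume L is regular with pumping length p.
Take w = a^p $ b^p ∈ L with |w| = 2p+1 ≥ p.
Write w = xyz as guaranteed by the lemma, with |xy| ≤ p and y is nonempty.
Since the first p symbols of w are all a's and |xy| ≤ p, y lies entirely in the leading a-block: y = a^k for some k with 1 ≤ k ≤ p.
Pump with i = 2: xy^2z = a^{p+k} $ b^p, which would require p+k = p. But k ≥ 1, so xy^2z ∉ L.
Contradiction. Therefore L is not regular.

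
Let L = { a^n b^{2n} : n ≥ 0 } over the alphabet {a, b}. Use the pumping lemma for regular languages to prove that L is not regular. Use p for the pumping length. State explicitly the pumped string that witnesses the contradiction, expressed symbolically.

a^{p+k} b^{2p}

Toward a contradiction, assume L is regular with pumping length p.
Take w = a^p b^{2p}. Then w ∈ L and |w| = 3p ≥ p.
Write w = xyz as guaranteed by the lemma, with |xy| ≤ p and y is nonempty.
Because |xy| ≤ p and w begins with p copies of a, we have y = a^k with 1 ≤ k ≤ p.
Pump with i = 2: xy^2z = a^{p+k} b^{2p}. For this to lie in L we would need 2p = 2(p+k), which forces k = 0. But k ≥ 1, so xy^2z ∉ L.
This contradicts the pumping lemma, so L is not regular.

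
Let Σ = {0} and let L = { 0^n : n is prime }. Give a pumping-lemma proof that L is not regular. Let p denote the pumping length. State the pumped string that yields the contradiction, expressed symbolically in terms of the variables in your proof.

0^{q(1+k)}

Assume L is regular; let p be its pumping constant.
Let q be a prime with q ≥ p+2 (infinitely many primes exist), and take w = 0^q ∈ L with |w| = q ≥ p.
By the pumping lemma, w = xyz with |xy| ≤ p and y is nonempty.
Then y = 0^k for some k with 1 ≤ k ≤ p.
Since 1 ≤ k ≤ p, |xz| = q-k. Pump with i = q+1: |xy^{q+1}z| = (q-k)+(q+1)k = q+qk = q(1+k), which is composite (both factors ≥ 2). So xy^{q+1}z = 0^{q(1+k)} ∉ L.
This is a contradiction; hence L is not regular.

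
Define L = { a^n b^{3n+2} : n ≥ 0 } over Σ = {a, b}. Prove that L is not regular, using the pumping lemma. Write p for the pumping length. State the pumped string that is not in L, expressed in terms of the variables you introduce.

a^{p+k} b^{3p+2}

Assume L is regular. Let p be the pumping length given by the pumping lemma.
Choose w = a^p b^{3p+2}, which is in L with |w| = 4p+2 ≥ p.
The pumping lemma gives a decomposition w = xyz where |xy| ≤ p and |y| > 0.
The first p characters of w are a's, so xy (and hence y) consists only of a's. Write y = a^k, 1 ≤ k ≤ p.
Pump with i = 2: xy^2z = a^{p+k} b^{3p+2}. For this to lie in L we would need 3p+2 = 3(p+k)+2, which forces k = 0. But k ≥ 1, so xy^2z ∉ L.
Contradiction. Therefore L is not regular.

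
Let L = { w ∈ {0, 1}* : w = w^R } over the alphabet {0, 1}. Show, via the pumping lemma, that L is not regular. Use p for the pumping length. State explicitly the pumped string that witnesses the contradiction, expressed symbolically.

Assume L is regular; let p be its pumping constant.
Take w = 0^p 1 0^p, a palindrome of length 2p+1 ≥ p.
By the pumping lemma, w = xyz with |xy| ≤ p and y is nonempty.
The first p characters of w are 0's, so xy (and hence y) consists only of 0's. Write y = 0^k, 1 ≤ k ≤ p.
Pump with i = 2: xy^2z = 0^{p+k} 1 0^p. Its reverse is 0^p 1 0^{p+k}, which differs from xy^2z since k ≥ 1. So xy^2z is not a palindrome and xy^2z ∉ L.
Contradiction. Therefore L is not regular.

0^{p+k} 1 0^p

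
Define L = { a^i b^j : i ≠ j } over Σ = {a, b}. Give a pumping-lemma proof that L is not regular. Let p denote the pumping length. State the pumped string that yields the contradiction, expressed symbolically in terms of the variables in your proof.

Assume L is regular; let p be its pumping constant.
Choose w = a^p b^{p+p!}. Since p ≠ p+p!, w ∈ L; and |w| ≥ p.
The pumping lemma gives a decomposition w = xyz where |xy| ≤ p and |y| ≥ 1.
The first p characters of w are a's, so xy (and hence y) consists only of a's. Write y = a^k, 1 ≤ k ≤ p.
Since 1 ≤ k ≤ p, k divides p!; set t = 1 + p!/k. Then xy^t z has p + (p!/k)·k = p + p! copies of a. Now the a-count equals the b-count, so i ≠ j fails. So xy^t z = a^{p+p!} b^{p+p!} ∉ L.
This contradicts the pumping lemma, so L is not regular.

a^{p+p!} b^{p+p!}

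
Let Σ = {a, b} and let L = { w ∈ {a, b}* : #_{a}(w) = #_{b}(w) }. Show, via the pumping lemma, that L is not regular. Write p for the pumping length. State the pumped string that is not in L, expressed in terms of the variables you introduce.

a^{p+k} b^p

Assume L is regular; let p be its pumping constant.
Choose w = a^p b^p ∈ L with |w| = 2p ≥ p.
Write w = xyz as guaranteed by the lemma, with |xy| ≤ p and y is nonempty.
Since the first p symbols of w are all a's and |xy| ≤ p, y lies entirely in the leading a-block: y = a^k for some k with 1 ≤ k ≤ p.
Pump with i = 2: xy^2z = a^{p+k} b^p has p+k occurrences of a but only p of b. Since k ≥ 1 the counts differ, so xy^2z ∉ L.
This contradicts the pumping lemma, so L is not regular.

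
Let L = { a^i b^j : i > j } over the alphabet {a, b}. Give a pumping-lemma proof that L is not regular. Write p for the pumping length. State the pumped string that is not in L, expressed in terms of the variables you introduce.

a^{p+1-k} b^p

Suppose for contradiction that L is regular, and let p be the pumping length.
Choose w = a^{p+1} b^p ∈ L, with |w| = 2p+1 ≥ p.
By the pumping lemma, w = xyz with |xy| ≤ p and |y| ≥ 1.
Since the first p symbols of w are all a's and |xy| ≤ p, y lies entirely in the leading a-block: y = a^k for some k with 1 ≤ k ≤ p.
Consider xy^0z = xz = a^{p+1-k} b^p. Since k ≥ 1, the a-count p+1-k is at most p, so i > j fails; thus xz ∉ L.
This contradicts the pumping lemma, so L is not regular.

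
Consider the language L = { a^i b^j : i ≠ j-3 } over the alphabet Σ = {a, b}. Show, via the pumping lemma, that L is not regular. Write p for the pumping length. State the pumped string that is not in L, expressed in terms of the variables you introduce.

a^{p+p!} b^{p+p!+3}

Assume L is regular. Let p be the pumping length given by the pumping lemma.
Choose w = a^p b^{p+p!+3}. Since p ≠ (p+p!+3)-3 = p+p!, w ∈ L; and |w| ≥ p.
Write w = xyz as guaranteed by the lemma, with |xy| ≤ p and |y| ≥ 1.
Because |xy| ≤ p and w begins with p copies of a, we have y = a^k with 1 ≤ k ≤ p.
Since 1 ≤ k ≤ p, k divides p!; set t = 1 + p!/k. Then xy^t z has p + (p!/k)·k = p + p! copies of a. Now the a-count is p+p! and (b-count)-3 = (p+p!+3)-3 = p+p!, so i ≠ j-3 fails. So xy^t z = a^{p+p!} b^{p+p!+3} ∉ L.
This contradicts the pumping lemma, so L is not regular.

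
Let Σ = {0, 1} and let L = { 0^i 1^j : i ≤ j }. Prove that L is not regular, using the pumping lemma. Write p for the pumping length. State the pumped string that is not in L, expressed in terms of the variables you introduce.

Assume L is regular. Let p be the pumping length given by the pumping lemma.
Choose w = 0^p 1^p ∈ L, with |w| = 2p ≥ p.
The pumping lemma gives a decomposition w = xyz where |xy| ≤ p and |y| ≥ 1.
Because |xy| ≤ p and w begins with p copies of 0, we have y = 0^k with 1 ≤ k ≤ p.
Consider xy^2z = 0^{p+k} 1^p. Since k ≥ 1, the 0-count p+k exceeds the 1-count p, so i ≤ j fails; thus xy^2z ∉ L.
This contradicts the pumping lemma, so L is not regular.

0^{p+k} 1^p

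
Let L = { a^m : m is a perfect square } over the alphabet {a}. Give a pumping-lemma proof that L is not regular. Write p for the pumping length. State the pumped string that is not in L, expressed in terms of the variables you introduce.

Toward a contradiction, assume L is regular with pumping length p.
Take w = a^{p²} ∈ L with |w| = p² ≥ p.
Write w = xyz as guaranteed by the lemma, with |xy| ≤ p and |y| ≥ 1.
Then y = a^k for some k with 1 ≤ k ≤ p.
Pump with i = 2: xy^2z = a^{p²+k}. Since 1 ≤ k ≤ p, p² < p²+k ≤ p²+p < (p+1)², so p²+k lies strictly between consecutive squares and is not a perfect square. So xy^2z ∉ L.
Contradiction. Therefore L is not regular.

a^{p²+k}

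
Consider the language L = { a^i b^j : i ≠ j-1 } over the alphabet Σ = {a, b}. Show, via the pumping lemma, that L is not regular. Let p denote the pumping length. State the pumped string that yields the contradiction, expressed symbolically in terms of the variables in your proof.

a^{p+p!} b^{p+p!+1}

Assume L is regular. Let p be the pumping length given by the pumping lemma.
Choose w = a^p b^{p+p!+1}. Since p ≠ (p+p!+1)-1 = p+p!, w ∈ L; and |w| ≥ p.
By the pumping lemma, w = xyz with |xy| ≤ p and y is nonempty.
Because |xy| ≤ p and w begins with p copies of a, we have y = a^k with 1 ≤ k ≤ p.
Since 1 ≤ k ≤ p, k divides p!; set t = 1 + p!/k. Then xy^t z has p + (p!/k)·k = p + p! copies of a. Now the a-count is p+p! and (b-count)-1 = (p+p!+1)-1 = p+p!, so i ≠ j-1 fails. So xy^t z = a^{p+p!} b^{p+p!+1} ∉ L.
This contradicts the pumping lemma, so L is not regular.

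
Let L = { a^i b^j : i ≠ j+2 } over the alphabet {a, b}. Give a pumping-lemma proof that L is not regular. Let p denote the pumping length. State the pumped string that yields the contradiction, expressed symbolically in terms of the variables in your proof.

a^{p+p!} b^{p+p!-2}

Assume L is regular. Let p be the pumping length given by the pumping lemma.
Choose w = a^p b^{p+p!-2}. Since p ≠ (p+p!-2)+2 = p+p!, w ∈ L; and |w| ≥ p.
By the pumping lemma, w = xyz with |xy| ≤ p and y is nonempty.
Since the first p symbols of w are all a's and |xy| ≤ p, y lies entirely in the leading a-block: y = a^k for some k with 1 ≤ k ≤ p.
Since 1 ≤ k ≤ p, k divides p!; set t = 1 + p!/k. Then xy^t z has p + (p!/k)·k = p + p! copies of a. Now the a-count is p+p! and (b-count)+2 = (p+p!-2)+2 = p+p!, so i ≠ j+2 fails. So xy^t z = a^{p+p!} b^{p+p!-2} ∉ L.
This is a contradiction; hence L is not regular.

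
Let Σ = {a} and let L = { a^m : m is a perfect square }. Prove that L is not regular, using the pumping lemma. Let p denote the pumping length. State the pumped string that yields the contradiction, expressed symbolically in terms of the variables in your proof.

Assume L is regular; let p be its pumping constant.
Take w = a^{p²} ∈ L with |w| = p² ≥ p.
Write w = xyz as guaranteed by the lemma, with |xy| ≤ p and |y| ≥ 1.
Then y = a^k for some k with 1 ≤ k ≤ p.
Pump with i = 2: xy^2z = a^{p²+k}. Since 1 ≤ k ≤ p, p² < p²+k ≤ p²+p < (p+1)², so p²+k lies strictly between consecutive squares and is not a perfect square. So xy^2z ∉ L.
This is a contradiction; hence L is not regular.

a^{p²+k}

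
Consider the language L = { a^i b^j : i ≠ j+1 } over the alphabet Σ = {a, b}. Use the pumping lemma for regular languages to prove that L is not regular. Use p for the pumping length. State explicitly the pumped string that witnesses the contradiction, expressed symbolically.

a^{p+p!} b^{p+p!-1}

Assume L is regular. Let p be the pumping length given by the pumping lemma.
Choose w = a^p b^{p+p!-1}. Since p ≠ (p+p!-1)+1 = p+p!, w ∈ L; and |w| ≥ p.
By the pumping lemma, w = xyz with |xy| ≤ p and |y| ≥ 1.
The first p characters of w are a's, so xy (and hence y) consists only of a's. Write y = a^k, 1 ≤ k ≤ p.
Since 1 ≤ k ≤ p, k divides p!; set t = 1 + p!/k. Then xy^t z has p + (p!/k)·k = p + p! copies of a. Now the a-count is p+p! and (b-count)+1 = (p+p!-1)+1 = p+p!, so i ≠ j+1 fails. So xy^t z = a^{p+p!} b^{p+p!-1} ∉ L.
Contradiction. Therefore L is not regular.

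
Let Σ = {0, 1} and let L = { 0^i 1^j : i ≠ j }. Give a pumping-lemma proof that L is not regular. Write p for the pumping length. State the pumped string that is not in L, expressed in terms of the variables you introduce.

Toward a contradiction, assume L is regular with pumping length p.
Choose w = 0^p 1^{p+p!}. Since p ≠ p+p!, w ∈ L; and |w| ≥ p.
By the pumping lemma, w = xyz with |xy| ≤ p and y is nonempty.
The first p characters of w are 0's, so xy (and hence y) consists only of 0's. Write y = 0^k, 1 ≤ k ≤ p.
Since 1 ≤ k ≤ p, k divides p!; set t = 1 + p!/k. Then xy^t z has p + (p!/k)·k = p + p! copies of 0. Now the 0-count equals the 1-count, so i ≠ j fails. So xy^t z = 0^{p+p!} 1^{p+p!} ∉ L.
This is a contradiction; hence L is not regular.

0^{p+p!} 1^{p+p!}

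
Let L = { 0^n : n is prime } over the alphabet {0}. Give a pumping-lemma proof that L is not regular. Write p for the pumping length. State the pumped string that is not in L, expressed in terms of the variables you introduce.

Assume L is regular; let p be its pumping constant.
Let q be a prime with q ≥ p+2 (infinitely many primes exist), and take w = 0^q ∈ L with |w| = q ≥ p.
The pumping lemma gives a decomposition w = xyz where |xy| ≤ p and |y| > 0.
Then y = 0^k for some k with 1 ≤ k ≤ p.
Since 1 ≤ k ≤ p, |xz| = q-k. Pump with i = q+1: |xy^{q+1}z| = (q-k)+(q+1)k = q+qk = q(1+k), which is composite (both factors ≥ 2). So xy^{q+1}z = 0^{q(1+k)} ∉ L.
Contradiction. Therefore L is not regular.

0^{q(1+k)}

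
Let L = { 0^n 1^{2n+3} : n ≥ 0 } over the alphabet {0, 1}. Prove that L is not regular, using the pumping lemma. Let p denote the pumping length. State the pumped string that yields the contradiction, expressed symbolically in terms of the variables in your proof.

0^{p+k} 1^{2p+3}

Assume L is regular; let p be its pumping constant.
Take w = 0^p 1^{2p+3}. Then w ∈ L and |w| = 3p+3 ≥ p.
By the pumping lemma, w = xyz with |xy| ≤ p and |y| ≥ 1.
Because |xy| ≤ p and w begins with p copies of 0, we have y = 0^k with 1 ≤ k ≤ p.
Pump with i = 2: xy^2z = 0^{p+k} 1^{2p+3}. For this to lie in L we would need 2p+3 = 2(p+k)+3, which forces k = 0. But k ≥ 1, so xy^2z ∉ L.
Contradiction. Therefore L is not regular.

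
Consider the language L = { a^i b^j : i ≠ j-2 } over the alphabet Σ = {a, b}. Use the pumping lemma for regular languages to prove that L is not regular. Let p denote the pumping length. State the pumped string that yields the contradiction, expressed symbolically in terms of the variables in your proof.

a^{p+p!} b^{p+p!+2}

Toward a contradiction, assume L is regular with pumping length p.
Choose w = a^p b^{p+p!+2}. Since p ≠ (p+p!+2)-2 = p+p!, w ∈ L; and |w| ≥ p.
By the pumping lemma, w = xyz with |xy| ≤ p and y is nonempty.
The first p characters of w are a's, so xy (and hence y) consists only of a's. Write y = a^k, 1 ≤ k ≤ p.
Since 1 ≤ k ≤ p, k divides p!; set t = 1 + p!/k. Then xy^t z has p + (p!/k)·k = p + p! copies of a. Now the a-count is p+p! and (b-count)-2 = (p+p!+2)-2 = p+p!, so i ≠ j-2 fails. So xy^t z = a^{p+p!} b^{p+p!+2} ∉ L.
Contradiction. Therefore L is not regular.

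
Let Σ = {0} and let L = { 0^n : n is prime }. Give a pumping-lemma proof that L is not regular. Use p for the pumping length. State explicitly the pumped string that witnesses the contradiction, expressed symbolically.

Suppose for contradiction that L is regular, and let p be the pumping length.
Let q be a prime with q ≥ p+2 (infinitely many primes exist), and take w = 0^q ∈ L with |w| = q ≥ p.
By the pumping lemma, w = xyz with |xy| ≤ p and y is nonempty.
Then y = 0^k for some k with 1 ≤ k ≤ p.
Since 1 ≤ k ≤ p, |xz| = q-k. Pump with i = q+1: |xy^{q+1}z| = (q-k)+(q+1)k = q+qk = q(1+k), which is composite (both factors ≥ 2). So xy^{q+1}z = 0^{q(1+k)} ∉ L.
This is a contradiction; hence L is not regular.

0^{q(1+k)}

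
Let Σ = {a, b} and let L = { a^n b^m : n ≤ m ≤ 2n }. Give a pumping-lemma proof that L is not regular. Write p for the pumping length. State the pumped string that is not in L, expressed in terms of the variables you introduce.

a^{p+k} b^p

Toward a contradiction, assume L is regular with pumping length p.
Take w = a^p b^p ∈ L (since p ≤ p ≤ 2p), with |w| = 2p ≥ p.
Write w = xyz as guaranteed by the lemma, with |xy| ≤ p and |y| > 0.
The first p characters of w are a's, so xy (and hence y) consists only of a's. Write y = a^k, 1 ≤ k ≤ p.
Pump with i = 2: xy^2z = a^{p+k} b^p. Now n = p+k > p = m, so the condition n ≤ m fails. Thus xy^2z ∉ L.
This contradicts the pumping lemma, so L is not regular.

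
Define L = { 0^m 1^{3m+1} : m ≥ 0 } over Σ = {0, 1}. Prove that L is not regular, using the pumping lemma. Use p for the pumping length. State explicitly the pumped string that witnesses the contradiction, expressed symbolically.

0^{p+k} 1^{3p+1}

Suppose for contradiction that L is regular, and let p be the pumping length.
Let w = 0^p 1^{3p+1} ∈ L; note |w| = 4p+1 ≥ p.
The pumping lemma gives a decomposition w = xyz where |xy| ≤ p and |y| > 0.
Because |xy| ≤ p and w begins with p copies of 0, we have y = 0^k with 1 ≤ k ≤ p.
Pump with i = 2: xy^2z = 0^{p+k} 1^{3p+1}. For this to lie in L we would need 3p+1 = 3(p+k)+1, which forces k = 0. But k ≥ 1, so xy^2z ∉ L.
This contradicts the pumping lemma, so L is not regular.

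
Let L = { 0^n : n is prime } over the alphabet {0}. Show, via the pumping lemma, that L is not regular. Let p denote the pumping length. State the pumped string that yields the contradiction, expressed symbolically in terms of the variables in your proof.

0^{q(1+k)}

Toward a contradiction, assume L is regular with pumping length p.
Let q be a prime with q ≥ p+2 (infinitely many primes exist), and take w = 0^q ∈ L with |w| = q ≥ p.
Write w = xyz as guaranteed by the lemma, with |xy| ≤ p and y is nonempty.
Then y = 0^k for some k with 1 ≤ k ≤ p.
Since 1 ≤ k ≤ p, |xz| = q-k. Pump with i = q+1: |xy^{q+1}z| = (q-k)+(q+1)k = q+qk = q(1+k), which is composite (both factors ≥ 2). So xy^{q+1}z = 0^{q(1+k)} ∉ L.
This contradicts the pumping lemma, so L is not regular.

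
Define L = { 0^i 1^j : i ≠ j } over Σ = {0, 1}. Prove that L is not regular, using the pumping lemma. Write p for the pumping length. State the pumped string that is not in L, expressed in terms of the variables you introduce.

0^{p+p!} 1^{p+p!}

Suppose for contradiction that L is regular, and let p be the pumping length.
Choose w = 0^p 1^{p+p!}. Since p ≠ p+p!, w ∈ L; and |w| ≥ p.
Write w = xyz as guaranteed by the lemma, with |xy| ≤ p and |y| ≥ 1.
Since the first p symbols of w are all 0's and |xy| ≤ p, y lies entirely in the leading 0-block: y = 0^k for some k with 1 ≤ k ≤ p.
Since 1 ≤ k ≤ p, k divides p!; set t = 1 + p!/k. Then xy^t z has p + (p!/k)·k = p + p! copies of 0. Now the 0-count equals the 1-count, so i ≠ j fails. So xy^t z = 0^{p+p!} 1^{p+p!} ∉ L.
This contradicts the pumping lemma, so L is not regular.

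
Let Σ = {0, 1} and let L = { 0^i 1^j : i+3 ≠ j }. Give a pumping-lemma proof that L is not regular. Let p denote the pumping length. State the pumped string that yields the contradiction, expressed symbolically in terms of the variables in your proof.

Suppose for contradiction that L is regular, and let p be the pumping length.
Choose w = 0^p 1^{p+p!+3}. Since p ≠ (p+p!+3)-3 = p+p!, w ∈ L; and |w| ≥ p.
Write w = xyz as guaranteed by the lemma, with |xy| ≤ p and |y| > 0.
The first p characters of w are 0's, so xy (and hence y) consists only of 0's. Write y = 0^k, 1 ≤ k ≤ p.
Since 1 ≤ k ≤ p, k divides p!; set t = 1 + p!/k. Then xy^t z has p + (p!/k)·k = p + p! copies of 0. Now the 0-count is p+p! and (1-count)-3 = (p+p!+3)-3 = p+p!, so i+3 ≠ j fails. So xy^t z = 0^{p+p!} 1^{p+p!+3} ∉ L.
This contradicts the pumping lemma, so L is not regular.

0^{p+p!} 1^{p+p!+3}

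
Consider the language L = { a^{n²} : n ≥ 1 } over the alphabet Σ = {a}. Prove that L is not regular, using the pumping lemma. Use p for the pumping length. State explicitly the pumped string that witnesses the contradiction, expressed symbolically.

Assume L is regular. Let p be the pumping length given by the pumping lemma.
Take w = a^{p²} ∈ L with |w| = p² ≥ p.
By the pumping lemma, w = xyz with |xy| ≤ p and |y| > 0.
Then y = a^k for some k with 1 ≤ k ≤ p.
Pump with i = 2: xy^2z = a^{p²+k}. Since 1 ≤ k ≤ p, p² < p²+k ≤ p²+p < (p+1)², so p²+k lies strictly between consecutive squares and is not a perfect square. So xy^2z ∉ L.
This is a contradiction; hence L is not regular.

a^{p²+k}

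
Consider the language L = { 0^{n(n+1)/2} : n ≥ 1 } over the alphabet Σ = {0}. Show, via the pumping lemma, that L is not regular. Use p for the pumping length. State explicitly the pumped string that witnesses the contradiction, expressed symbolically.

Suppose for contradiction that L is regular, and let p be the pumping length.
Take w = 0^{p(p+1)/2} ∈ L with |w| = p(p+1)/2 ≥ p.
The pumping lemma gives a decomposition w = xyz where |xy| ≤ p and |y| > 0.
Then y = 0^k for some k with 1 ≤ k ≤ p.
Pump with i = 2: xy^2z = 0^{p(p+1)/2+k}. Since 1 ≤ k ≤ p, p(p+1)/2 < p(p+1)/2+k ≤ p(p+1)/2+p < (p+1)(p+2)/2, so p(p+1)/2+k is strictly between consecutive triangular numbers. So xy^2z ∉ L.
This contradicts the pumping lemma, so L is not regular.

0^{p(p+1)/2+k}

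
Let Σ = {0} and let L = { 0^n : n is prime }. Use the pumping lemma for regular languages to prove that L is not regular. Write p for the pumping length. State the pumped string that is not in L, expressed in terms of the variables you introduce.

Assume L is regular. Let p be the pumping length given by the pumping lemma.
Let q be a prime with q ≥ p+2 (infinitely many primes exist), and take w = 0^q ∈ L with |w| = q ≥ p.
Write w = xyz as guaranteed by the lemma, with |xy| ≤ p and |y| ≥ 1.
Then y = 0^k for some k with 1 ≤ k ≤ p.
Since 1 ≤ k ≤ p, |xz| = q-k. Pump with i = q+1: |xy^{q+1}z| = (q-k)+(q+1)k = q+qk = q(1+k), which is composite (both factors ≥ 2). So xy^{q+1}z = 0^{q(1+k)} ∉ L.
This contradicts the pumping lemma, so L is not regular.

0^{q(1+k)}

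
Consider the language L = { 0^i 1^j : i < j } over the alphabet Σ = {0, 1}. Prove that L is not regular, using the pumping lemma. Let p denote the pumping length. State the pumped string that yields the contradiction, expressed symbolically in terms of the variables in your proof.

Toward a contradiction, assume L is regular with pumping length p.
Choose w = 0^p 1^{p+1} ∈ L, with |w| = 2p+1 ≥ p.
The pumping lemma gives a decomposition w = xyz where |xy| ≤ p and |y| ≥ 1.
Because |xy| ≤ p and w begins with p copies of 0, we have y = 0^k with 1 ≤ k ≤ p.
Consider xy^2z = 0^{p+k} 1^{p+1}. Since k ≥ 1, the 0-count p+k is at least p+1, so i < j fails; thus xy^2z ∉ L.
This is a contradiction; hence L is not regular.

0^{p+k} 1^{p+1}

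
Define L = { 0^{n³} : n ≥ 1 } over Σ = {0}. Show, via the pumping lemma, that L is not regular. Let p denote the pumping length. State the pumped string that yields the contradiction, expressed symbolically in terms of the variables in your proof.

0^{p³+k}

Suppose for contradiction that L is regular, and let p be the pumping length.
Take w = 0^{p³} ∈ L with |w| = p³ ≥ p.
Write w = xyz as guaranteed by the lemma, with |xy| ≤ p and |y| ≥ 1.
Then y = 0^k for some k with 1 ≤ k ≤ p.
Pump with i = 2: xy^2z = 0^{p³+k}. Since 1 ≤ k ≤ p, p³ < p³+k ≤ p³+p < p³+3p²+3p+1 = (p+1)³, so p³+k is not a perfect cube. So xy^2z ∉ L.
Contradiction. Therefore L is not regular.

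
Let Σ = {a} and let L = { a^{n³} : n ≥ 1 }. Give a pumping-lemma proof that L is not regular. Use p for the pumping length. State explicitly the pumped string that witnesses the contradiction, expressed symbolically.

a^{p³+k}

Toward a contradiction, assume L is regular with pumping length p.
Take w = a^{p³} ∈ L with |w| = p³ ≥ p.
Write w = xyz as guaranteed by the lemma, with |xy| ≤ p and |y| ≥ 1.
Then y = a^k for some k with 1 ≤ k ≤ p.
Pump with i = 2: xy^2z = a^{p³+k}. Since 1 ≤ k ≤ p, p³ < p³+k ≤ p³+p < p³+3p²+3p+1 = (p+1)³, so p³+k is not a perfect cube. So xy^2z ∉ L.
This is a contradiction; hence L is not regular.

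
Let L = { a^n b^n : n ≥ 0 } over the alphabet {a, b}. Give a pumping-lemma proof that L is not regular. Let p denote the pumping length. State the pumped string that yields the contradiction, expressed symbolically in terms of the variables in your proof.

Assume L is regular. Let p be the pumping length given by the pumping lemma.
Take w = a^p b^p. Then w ∈ L and |w| = 2p ≥ p.
By the pumping lemma, w = xyz with |xy| ≤ p and |y| > 0.
Because |xy| ≤ p and w begins with p copies of a, we have y = a^k with 1 ≤ k ≤ p.
Pump with i = 2: xy^2z = a^{p+k} b^p. For this to lie in L we would need p = p+k, which forces k = 0. But k ≥ 1, so xy^2z ∉ L.
This contradicts the pumping lemma, so L is not regular.

a^{p+k} b^p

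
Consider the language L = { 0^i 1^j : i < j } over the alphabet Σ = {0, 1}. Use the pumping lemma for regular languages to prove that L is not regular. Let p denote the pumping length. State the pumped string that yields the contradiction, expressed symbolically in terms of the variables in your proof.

Assume L is regular; let p be its pumping constant.
Choose w = 0^p 1^{p+1} ∈ L, with |w| = 2p+1 ≥ p.
By the pumping lemma, w = xyz with |xy| ≤ p and |y| ≥ 1.
Because |xy| ≤ p and w begins with p copies of 0, we have y = 0^k with 1 ≤ k ≤ p.
Consider xy^2z = 0^{p+k} 1^{p+1}. Since k ≥ 1, the 0-count p+k is at least p+1, so i < j fails; thus xy^2z ∉ L.
This is a contradiction; hence L is not regular.

0^{p+k} 1^{p+1}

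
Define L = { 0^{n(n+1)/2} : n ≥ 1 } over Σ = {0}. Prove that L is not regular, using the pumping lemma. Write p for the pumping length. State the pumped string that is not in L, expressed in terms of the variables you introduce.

Suppose for contradiction that L is regular, and let p be the pumping length.
Take w = 0^{p(p+1)/2} ∈ L with |w| = p(p+1)/2 ≥ p.
The pumping lemma gives a decomposition w = xyz where |xy| ≤ p and |y| ≥ 1.
Then y = 0^k for some k with 1 ≤ k ≤ p.
Pump with i = 2: xy^2z = 0^{p(p+1)/2+k}. Since 1 ≤ k ≤ p, p(p+1)/2 < p(p+1)/2+k ≤ p(p+1)/2+p < (p+1)(p+2)/2, so p(p+1)/2+k is strictly between consecutive triangular numbers. So xy^2z ∉ L.
This is a contradiction; hence L is not regular.

0^{p(p+1)/2+k}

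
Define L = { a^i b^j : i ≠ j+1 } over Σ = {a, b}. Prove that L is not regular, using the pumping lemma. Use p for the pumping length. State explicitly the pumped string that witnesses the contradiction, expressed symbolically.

a^{p+p!} b^{p+p!-1}

Assume L is regular; let p be its pumping constant.
Choose w = a^p b^{p+p!-1}. Since p ≠ (p+p!-1)+1 = p+p!, w ∈ L; and |w| ≥ p.
Write w = xyz as guaranteed by the lemma, with |xy| ≤ p and y is nonempty.
Because |xy| ≤ p and w begins with p copies of a, we have y = a^k with 1 ≤ k ≤ p.
Since 1 ≤ k ≤ p, k divides p!; set t = 1 + p!/k. Then xy^t z has p + (p!/k)·k = p + p! copies of a. Now the a-count is p+p! and (b-count)+1 = (p+p!-1)+1 = p+p!, so i ≠ j+1 fails. So xy^t z = a^{p+p!} b^{p+p!-1} ∉ L.
Contradiction. Therefore L is not regular.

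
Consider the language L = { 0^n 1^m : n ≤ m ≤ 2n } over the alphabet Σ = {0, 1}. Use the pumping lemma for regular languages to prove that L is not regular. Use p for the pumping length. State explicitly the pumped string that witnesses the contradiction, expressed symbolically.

0^{p+k} 1^p

Assume L is regular. Let p be the pumping length given by the pumping lemma.
Take w = 0^p 1^p ∈ L (since p ≤ p ≤ 2p), with |w| = 2p ≥ p.
Write w = xyz as guaranteed by the lemma, with |xy| ≤ p and y is nonempty.
Because |xy| ≤ p and w begins with p copies of 0, we have y = 0^k with 1 ≤ k ≤ p.
Pump with i = 2: xy^2z = 0^{p+k} 1^p. Now n = p+k > p = m, so the condition n ≤ m fails. Thus xy^2z ∉ L.
This contradicts the pumping lemma, so L is not regular.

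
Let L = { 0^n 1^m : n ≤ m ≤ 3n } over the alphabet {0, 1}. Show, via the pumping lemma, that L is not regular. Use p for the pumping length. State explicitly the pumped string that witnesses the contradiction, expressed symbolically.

0^{p+k} 1^p

Suppose for contradiction that L is regular, and let p be the pumping length.
Take w = 0^p 1^p ∈ L (since p ≤ p ≤ 3p), with |w| = 2p ≥ p.
Write w = xyz as guaranteed by the lemma, with |xy| ≤ p and |y| ≥ 1.
Because |xy| ≤ p and w begins with p copies of 0, we have y = 0^k with 1 ≤ k ≤ p.
Pump with i = 2: xy^2z = 0^{p+k} 1^p. Now n = p+k > p = m, so the condition n ≤ m fails. Thus xy^2z ∉ L.
This contradicts the pumping lemma, so L is not regular.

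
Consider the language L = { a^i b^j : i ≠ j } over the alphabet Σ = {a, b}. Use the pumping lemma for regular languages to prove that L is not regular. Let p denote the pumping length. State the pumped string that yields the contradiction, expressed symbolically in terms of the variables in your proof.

Toward a contradiction, assume L is regular with pumping length p.
Choose w = a^p b^{p+p!}. Since p ≠ p+p!, w ∈ L; and |w| ≥ p.
The pumping lemma gives a decomposition w = xyz where |xy| ≤ p and |y| > 0.
Because |xy| ≤ p and w begins with p copies of a, we have y = a^k with 1 ≤ k ≤ p.
Since 1 ≤ k ≤ p, k divides p!; set t = 1 + p!/k. Then xy^t z has p + (p!/k)·k = p + p! copies of a. Now the a-count equals the b-count, so i ≠ j fails. So xy^t z = a^{p+p!} b^{p+p!} ∉ L.
Contradiction. Therefore L is not regular.

a^{p+p!} b^{p+p!}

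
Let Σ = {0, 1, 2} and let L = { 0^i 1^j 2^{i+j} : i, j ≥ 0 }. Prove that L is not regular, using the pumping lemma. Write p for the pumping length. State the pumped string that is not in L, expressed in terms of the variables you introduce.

0^{p+k} 1^p 2^{2p}

Assume L is regular; let p be its pumping constant.
Take w = 0^p 1^p 2^{2p} ∈ L (with i=j=p, i+j=2p), |w| = 4p ≥ p.
The pumping lemma gives a decomposition w = xyz where |xy| ≤ p and |y| ≥ 1.
The first p characters of w are 0's, so xy (and hence y) consists only of 0's. Write y = 0^k, 1 ≤ k ≤ p.
Consider xy^2z = 0^{p+k} 1^p 2^{2p}. Now the 0- and 1-counts sum to 2p+k, but the 2-count is 2p ≠ 2p+k. So xy^2z ∉ L.
This is a contradiction; hence L is not regular.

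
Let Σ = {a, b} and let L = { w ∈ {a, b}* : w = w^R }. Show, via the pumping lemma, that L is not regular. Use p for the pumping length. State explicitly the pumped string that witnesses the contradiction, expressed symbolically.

Toward a contradiction, assume L is regular with pumping length p.
Take w = a^p b a^p, a palindrome of length 2p+1 ≥ p.
Write w = xyz as guaranteed by the lemma, with |xy| ≤ p and y is nonempty.
The first p characters of w are a's, so xy (and hence y) consists only of a's. Write y = a^k, 1 ≤ k ≤ p.
Pump with i = 2: xy^2z = a^{p+k} b a^p. Its reverse is a^p b a^{p+k}, which differs from xy^2z since k ≥ 1. So xy^2z is not a palindrome and xy^2z ∉ L.
Contradiction. Therefore L is not regular.

a^{p+k} b a^p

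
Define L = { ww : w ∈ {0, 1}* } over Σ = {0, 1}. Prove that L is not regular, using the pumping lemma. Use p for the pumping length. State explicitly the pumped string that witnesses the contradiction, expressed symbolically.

Assume L is regular. Let p be the pumping length given by the pumping lemma.
Take w = 0^p 1^p 0^p 1^p = uu where u = 0^p1^p; then w ∈ L and |w| = 4p ≥ p.
Write w = xyz as guaranteed by the lemma, with |xy| ≤ p and |y| ≥ 1.
The first p characters of w are 0's, so xy (and hence y) consists only of 0's. Write y = 0^k, 1 ≤ k ≤ p.
Pump with i = 2: xy^2z = 0^{p+k} 1^p 0^p 1^p, of length 4p+k. Suppose this equals vv. The string starts with 0 and ends with 1, so v does too; thus the boundary between the two copies of v is a 1→0 transition. There is exactly one such transition, at position 2p+k, so |v| = 2p+k and |vv| = 4p+2k ≠ 4p+k since k ≥ 1. So xy^2z ∉ L.
This contradicts the pumping lemma, so L is not regular.

0^{p+k} 1^p 0^p 1^p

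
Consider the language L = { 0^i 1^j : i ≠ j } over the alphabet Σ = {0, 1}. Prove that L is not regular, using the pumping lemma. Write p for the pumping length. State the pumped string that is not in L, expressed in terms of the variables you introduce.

Assume L is regular; let p be its pumping constant.
Choose w = 0^p 1^{p+p!}. Since p ≠ p+p!, w ∈ L; and |w| ≥ p.
By the pumping lemma, w = xyz with |xy| ≤ p and |y| ≥ 1.
Because |xy| ≤ p and w begins with p copies of 0, we have y = 0^k with 1 ≤ k ≤ p.
Since 1 ≤ k ≤ p, k divides p!; set t = 1 + p!/k. Then xy^t z has p + (p!/k)·k = p + p! copies of 0. Now the 0-count equals the 1-count, so i ≠ j fails. So xy^t z = 0^{p+p!} 1^{p+p!} ∉ L.
Contradiction. Therefore L is not regular.

0^{p+p!} 1^{p+p!}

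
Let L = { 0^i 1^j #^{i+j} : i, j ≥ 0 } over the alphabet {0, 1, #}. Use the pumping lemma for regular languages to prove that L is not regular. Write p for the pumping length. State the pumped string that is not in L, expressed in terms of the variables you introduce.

0^{p+k} 1^p #^{2p}

Assume L is regular; let p be its pumping constant.
Take w = 0^p 1^p #^{2p} ∈ L (with i=j=p, i+j=2p), |w| = 4p ≥ p.
Write w = xyz as guaranteed by the lemma, with |xy| ≤ p and y is nonempty.
The first p characters of w are 0's, so xy (and hence y) consists only of 0's. Write y = 0^k, 1 ≤ k ≤ p.
Consider xy^2z = 0^{p+k} 1^p #^{2p}. Now the 0- and 1-counts sum to 2p+k, but the #-count is 2p ≠ 2p+k. So xy^2z ∉ L.
This is a contradiction; hence L is not regular.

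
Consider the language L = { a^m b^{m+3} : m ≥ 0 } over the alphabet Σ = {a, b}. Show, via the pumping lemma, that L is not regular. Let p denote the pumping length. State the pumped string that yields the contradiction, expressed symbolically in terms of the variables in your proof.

Toward a contradiction, assume L is regular with pumping length p.
Let w = a^p b^{p+3} ∈ L; note |w| = 2p+3 ≥ p.
The pumping lemma gives a decomposition w = xyz where |xy| ≤ p and |y| > 0.
Because |xy| ≤ p and w begins with p copies of a, we have y = a^k with 1 ≤ k ≤ p.
Pump with i = 2: xy^2z = a^{p+k} b^{p+3}. For this to lie in L we would need p+3 = (p+k)+3, which forces k = 0. But k ≥ 1, so xy^2z ∉ L.
This is a contradiction; hence L is not regular.

a^{p+k} b^{p+3}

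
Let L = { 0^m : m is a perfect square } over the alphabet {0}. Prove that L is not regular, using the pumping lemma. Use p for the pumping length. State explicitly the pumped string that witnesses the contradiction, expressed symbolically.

Assume L is regular; let p be its pumping constant.
Take w = 0^{p²} ∈ L with |w| = p² ≥ p.
By the pumping lemma, w = xyz with |xy| ≤ p and |y| ≥ 1.
Then y = 0^k for some k with 1 ≤ k ≤ p.
Pump with i = 2: xy^2z = 0^{p²+k}. Since 1 ≤ k ≤ p, p² < p²+k ≤ p²+p < (p+1)², so p²+k lies strictly between consecutive squares and is not a perfect square. So xy^2z ∉ L.
This contradicts the pumping lemma, so L is not regular.

0^{p²+k}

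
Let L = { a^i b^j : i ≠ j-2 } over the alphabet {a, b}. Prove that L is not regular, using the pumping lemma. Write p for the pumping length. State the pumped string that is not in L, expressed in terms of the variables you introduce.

Assume L is regular. Let p be the pumping length given by the pumping lemma.
Choose w = a^p b^{p+p!+2}. Since p ≠ (p+p!+2)-2 = p+p!, w ∈ L; and |w| ≥ p.
The pumping lemma gives a decomposition w = xyz where |xy| ≤ p and |y| > 0.
Because |xy| ≤ p and w begins with p copies of a, we have y = a^k with 1 ≤ k ≤ p.
Since 1 ≤ k ≤ p, k divides p!; set t = 1 + p!/k. Then xy^t z has p + (p!/k)·k = p + p! copies of a. Now the a-count is p+p! and (b-count)-2 = (p+p!+2)-2 = p+p!, so i ≠ j-2 fails. So xy^t z = a^{p+p!} b^{p+p!+2} ∉ L.
This contradicts the pumping lemma, so L is not regular.

a^{p+p!} b^{p+p!+2}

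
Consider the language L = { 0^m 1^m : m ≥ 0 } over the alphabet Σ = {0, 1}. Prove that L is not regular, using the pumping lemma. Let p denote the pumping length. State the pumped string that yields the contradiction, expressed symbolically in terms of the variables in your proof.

0^{p+k} 1^p

Toward a contradiction, assume L is regular with pumping length p.
Let w = 0^p 1^p ∈ L; note |w| = 2p ≥ p.
The pumping lemma gives a decomposition w = xyz where |xy| ≤ p and |y| > 0.
Since the first p symbols of w are all 0's and |xy| ≤ p, y lies entirely in the leading 0-block: y = 0^k for some k with 1 ≤ k ≤ p.
Pump with i = 2: xy^2z = 0^{p+k} 1^p. For this to lie in L we would need p = p+k, which forces k = 0. But k ≥ 1, so xy^2z ∉ L.
This is a contradiction; hence L is not regular.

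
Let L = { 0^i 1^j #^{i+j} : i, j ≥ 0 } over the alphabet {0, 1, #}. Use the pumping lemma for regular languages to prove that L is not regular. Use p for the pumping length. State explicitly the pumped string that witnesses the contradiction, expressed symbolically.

Toward a contradiction, assume L is regular with pumping length p.
Take w = 0^p 1^p #^{2p} ∈ L (with i=j=p, i+j=2p), |w| = 4p ≥ p.
The pumping lemma gives a decomposition w = xyz where |xy| ≤ p and |y| > 0.
Since the first p symbols of w are all 0's and |xy| ≤ p, y lies entirely in the leading 0-block: y = 0^k for some k with 1 ≤ k ≤ p.
Consider xy^2z = 0^{p+k} 1^p #^{2p}. Now the 0- and 1-counts sum to 2p+k, but the #-count is 2p ≠ 2p+k. So xy^2z ∉ L.
Contradiction. Therefore L is not regular.

0^{p+k} 1^p #^{2p}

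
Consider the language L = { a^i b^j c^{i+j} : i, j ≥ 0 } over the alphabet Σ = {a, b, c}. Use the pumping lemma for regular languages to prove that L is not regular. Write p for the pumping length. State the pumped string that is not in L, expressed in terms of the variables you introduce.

a^{p+k} b^p c^{2p}

Toward a contradiction, assume L is regular with pumping length p.
Take w = a^p b^p c^{2p} ∈ L (with i=j=p, i+j=2p), |w| = 4p ≥ p.
By the pumping lemma, w = xyz with |xy| ≤ p and |y| > 0.
Since the first p symbols of w are all a's and |xy| ≤ p, y lies entirely in the leading a-block: y = a^k for some k with 1 ≤ k ≤ p.
Consider xy^2z = a^{p+k} b^p c^{2p}. Now the a- and b-counts sum to 2p+k, but the c-count is 2p ≠ 2p+k. So xy^2z ∉ L.
This is a contradiction; hence L is not regular.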